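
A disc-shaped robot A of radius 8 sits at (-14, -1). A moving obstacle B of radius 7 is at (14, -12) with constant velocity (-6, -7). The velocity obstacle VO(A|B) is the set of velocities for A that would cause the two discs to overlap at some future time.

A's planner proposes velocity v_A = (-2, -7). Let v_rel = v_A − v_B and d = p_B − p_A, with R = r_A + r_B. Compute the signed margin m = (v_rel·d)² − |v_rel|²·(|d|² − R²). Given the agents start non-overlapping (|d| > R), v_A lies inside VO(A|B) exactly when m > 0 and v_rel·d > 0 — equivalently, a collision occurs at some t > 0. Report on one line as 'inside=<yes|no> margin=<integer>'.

d = (28, -11),  |d|² = 905;  R = 8+7 = 15,  c = 905−15² = 680
v_rel = (4, 0),  |v_rel|² = 16;  v_rel·d = (4)·(28) + (0)·(-11) = 112
16·t² − 224·t + 680 = 0  ⇒  m = 112² − 16·680 = 1664
m = 1664 > 0,  v_rel·d = 112 > 0  ⇒  inside

inside=yes margin=1664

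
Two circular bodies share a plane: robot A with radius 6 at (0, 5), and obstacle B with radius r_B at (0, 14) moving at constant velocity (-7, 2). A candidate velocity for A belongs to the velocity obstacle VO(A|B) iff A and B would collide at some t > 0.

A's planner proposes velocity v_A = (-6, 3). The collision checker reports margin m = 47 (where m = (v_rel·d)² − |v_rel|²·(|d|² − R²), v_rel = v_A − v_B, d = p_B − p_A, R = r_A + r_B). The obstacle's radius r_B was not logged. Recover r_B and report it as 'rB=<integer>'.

m = 47
d = (0, 9);  v_rel = (1, 1),  |v_rel|² = 2
v_rel×d = (1)·(9) − (1)·(0) = 9
since m = R²·2 − 9²:  R² = (81 + 47) / 2 = 64
R = √64 = 8  ⇒  r_B = 8 − 6 = 2

rB=2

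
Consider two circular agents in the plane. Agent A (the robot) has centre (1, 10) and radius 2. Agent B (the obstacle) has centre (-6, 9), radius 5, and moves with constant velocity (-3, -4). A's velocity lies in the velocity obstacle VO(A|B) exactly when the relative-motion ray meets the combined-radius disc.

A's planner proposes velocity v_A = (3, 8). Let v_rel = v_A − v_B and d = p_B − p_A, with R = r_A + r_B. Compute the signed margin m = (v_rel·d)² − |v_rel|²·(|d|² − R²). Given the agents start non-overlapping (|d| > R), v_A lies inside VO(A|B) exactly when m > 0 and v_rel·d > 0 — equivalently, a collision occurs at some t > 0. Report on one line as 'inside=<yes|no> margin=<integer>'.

d = (-7, -1),  |d|² = 50;  R = 2+5 = 7,  c = 50−7² = 1
v_rel = (6, 12),  |v_rel|² = 180;  v_rel·d = (6)·(-7) + (12)·(-1) = -54
180·t² + 108·t + 1 = 0  ⇒  m = (-54)² − 180·1 = 2736
m = 2736 > 0,  v_rel·d = -54 < 0  ⇒  outside

inside=no margin=2736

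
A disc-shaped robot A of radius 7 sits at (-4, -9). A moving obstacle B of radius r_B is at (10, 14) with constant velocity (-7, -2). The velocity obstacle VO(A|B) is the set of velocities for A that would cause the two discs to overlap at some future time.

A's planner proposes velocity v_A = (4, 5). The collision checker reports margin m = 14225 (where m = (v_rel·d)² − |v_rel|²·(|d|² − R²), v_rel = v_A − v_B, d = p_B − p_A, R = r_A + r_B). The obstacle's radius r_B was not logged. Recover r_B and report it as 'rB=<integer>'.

m = 14225
d = (14, 23);  v_rel = (11, 7),  |v_rel|² = 170
v_rel×d = (11)·(23) − (7)·(14) = 155
since m = R²·170 − 155²:  R² = (24025 + 14225) / 170 = 225
R = √225 = 15  ⇒  r_B = 15 − 7 = 8

rB=8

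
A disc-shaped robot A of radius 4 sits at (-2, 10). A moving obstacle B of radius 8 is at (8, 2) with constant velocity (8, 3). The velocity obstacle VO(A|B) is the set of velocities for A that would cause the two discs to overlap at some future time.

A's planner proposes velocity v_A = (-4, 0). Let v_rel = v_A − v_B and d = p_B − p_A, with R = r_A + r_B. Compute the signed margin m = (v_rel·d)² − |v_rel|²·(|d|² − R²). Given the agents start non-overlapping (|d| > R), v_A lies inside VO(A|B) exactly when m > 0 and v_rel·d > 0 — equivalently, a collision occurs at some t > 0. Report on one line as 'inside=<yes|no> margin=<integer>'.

d = (10, -8),  |d|² = 164;  R = 4+8 = 12,  c = 164−12² = 20
v_rel = (-12, -3),  |v_rel|² = 153;  v_rel·d = (-12)·(10) + (-3)·(-8) = -96
153·t² + 192·t + 20 = 0  ⇒  m = (-96)² − 153·20 = 6156
m = 6156 > 0,  v_rel·d = -96 < 0  ⇒  outside

inside=no margin=6156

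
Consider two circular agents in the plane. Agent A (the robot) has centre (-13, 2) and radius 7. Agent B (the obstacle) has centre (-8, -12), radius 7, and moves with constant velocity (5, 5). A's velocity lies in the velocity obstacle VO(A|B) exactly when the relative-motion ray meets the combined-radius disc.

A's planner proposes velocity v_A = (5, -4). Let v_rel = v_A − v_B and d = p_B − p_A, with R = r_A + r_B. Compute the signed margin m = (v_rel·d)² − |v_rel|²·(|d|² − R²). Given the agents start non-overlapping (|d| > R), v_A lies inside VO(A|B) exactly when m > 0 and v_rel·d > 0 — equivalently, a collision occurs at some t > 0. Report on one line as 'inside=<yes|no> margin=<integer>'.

d = (5, -14),  |d|² = 221;  R = 7+7 = 14,  c = 221−14² = 25
v_rel = (0, -9),  |v_rel|² = 81;  v_rel·d = (0)·(5) + (-9)·(-14) = 126
81·t² − 252·t + 25 = 0  ⇒  m = 126² − 81·25 = 13851
m = 13851 > 0,  v_rel·d = 126 > 0  ⇒  inside

inside=yes margin=13851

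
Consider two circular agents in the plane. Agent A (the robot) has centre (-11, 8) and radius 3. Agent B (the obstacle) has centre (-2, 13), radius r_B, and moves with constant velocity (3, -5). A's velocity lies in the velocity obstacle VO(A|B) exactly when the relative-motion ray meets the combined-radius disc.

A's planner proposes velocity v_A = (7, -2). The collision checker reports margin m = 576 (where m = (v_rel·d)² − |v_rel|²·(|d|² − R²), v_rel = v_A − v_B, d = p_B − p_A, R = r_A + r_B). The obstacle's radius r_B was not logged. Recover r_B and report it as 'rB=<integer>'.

m = 576
d = (9, 5);  v_rel = (4, 3),  |v_rel|² = 25
v_rel×d = (4)·(5) − (3)·(9) = -7
since m = R²·25 − (-7)²:  R² = (49 + 576) / 25 = 25
R = √25 = 5  ⇒  r_B = 5 − 3 = 2

rB=2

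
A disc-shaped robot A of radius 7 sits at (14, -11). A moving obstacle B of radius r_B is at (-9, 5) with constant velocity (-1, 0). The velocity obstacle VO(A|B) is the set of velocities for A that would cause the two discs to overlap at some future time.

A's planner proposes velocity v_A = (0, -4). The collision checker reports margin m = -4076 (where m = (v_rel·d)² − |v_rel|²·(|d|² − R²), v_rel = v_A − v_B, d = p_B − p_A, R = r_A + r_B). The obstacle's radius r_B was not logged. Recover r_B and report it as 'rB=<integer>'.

m = -4076
d = (-23, 16);  v_rel = (1, -4),  |v_rel|² = 17
v_rel×d = (1)·(16) − (-4)·(-23) = -76
since m = R²·17 − (-76)²:  R² = (5776 + -4076) / 17 = 100
R = √100 = 10  ⇒  r_B = 10 − 7 = 3

rB=3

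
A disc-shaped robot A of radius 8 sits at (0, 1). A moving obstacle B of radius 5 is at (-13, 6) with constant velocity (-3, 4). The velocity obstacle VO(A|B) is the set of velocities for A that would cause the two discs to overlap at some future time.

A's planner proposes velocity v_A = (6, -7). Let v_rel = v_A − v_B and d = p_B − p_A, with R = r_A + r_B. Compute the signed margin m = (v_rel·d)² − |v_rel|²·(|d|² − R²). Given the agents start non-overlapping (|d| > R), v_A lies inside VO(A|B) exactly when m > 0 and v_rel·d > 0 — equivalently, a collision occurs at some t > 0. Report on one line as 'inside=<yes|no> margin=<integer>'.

d = (-13, 5),  |d|² = 194;  R = 8+5 = 13,  c = 194−13² = 25
v_rel = (9, -11),  |v_rel|² = 202;  v_rel·d = (9)·(-13) + (-11)·(5) = -172
202·t² + 344·t + 25 = 0  ⇒  m = (-172)² − 202·25 = 24534
m = 24534 > 0,  v_rel·d = -172 < 0  ⇒  outside

inside=no margin=24534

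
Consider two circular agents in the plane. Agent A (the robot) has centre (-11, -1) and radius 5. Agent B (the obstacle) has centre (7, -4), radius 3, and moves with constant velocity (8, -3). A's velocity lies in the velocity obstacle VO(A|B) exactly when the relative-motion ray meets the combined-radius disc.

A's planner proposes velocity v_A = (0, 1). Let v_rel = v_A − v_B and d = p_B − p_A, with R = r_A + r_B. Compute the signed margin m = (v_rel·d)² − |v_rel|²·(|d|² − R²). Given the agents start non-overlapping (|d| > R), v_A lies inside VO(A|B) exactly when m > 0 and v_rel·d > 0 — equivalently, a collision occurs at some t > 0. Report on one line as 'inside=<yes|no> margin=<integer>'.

d = (18, -3),  |d|² = 333;  R = 5+3 = 8,  c = 333−8² = 269
v_rel = (-8, 4),  |v_rel|² = 80;  v_rel·d = (-8)·(18) + (4)·(-3) = -156
80·t² + 312·t + 269 = 0  ⇒  m = (-156)² − 80·269 = 2816
m = 2816 > 0,  v_rel·d = -156 < 0  ⇒  outside

inside=no margin=2816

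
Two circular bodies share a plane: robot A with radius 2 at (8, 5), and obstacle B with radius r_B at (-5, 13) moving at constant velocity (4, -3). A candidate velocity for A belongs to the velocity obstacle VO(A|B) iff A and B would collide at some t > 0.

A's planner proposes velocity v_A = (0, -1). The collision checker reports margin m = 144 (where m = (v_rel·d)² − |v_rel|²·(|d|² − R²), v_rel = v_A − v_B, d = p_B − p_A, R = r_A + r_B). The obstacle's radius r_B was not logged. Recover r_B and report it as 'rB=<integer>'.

m = 144
d = (-13, 8);  v_rel = (-4, 2),  |v_rel|² = 20
v_rel×d = (-4)·(8) − (2)·(-13) = -6
since m = R²·20 − (-6)²:  R² = (36 + 144) / 20 = 9
R = √9 = 3  ⇒  r_B = 3 − 2 = 1

rB=1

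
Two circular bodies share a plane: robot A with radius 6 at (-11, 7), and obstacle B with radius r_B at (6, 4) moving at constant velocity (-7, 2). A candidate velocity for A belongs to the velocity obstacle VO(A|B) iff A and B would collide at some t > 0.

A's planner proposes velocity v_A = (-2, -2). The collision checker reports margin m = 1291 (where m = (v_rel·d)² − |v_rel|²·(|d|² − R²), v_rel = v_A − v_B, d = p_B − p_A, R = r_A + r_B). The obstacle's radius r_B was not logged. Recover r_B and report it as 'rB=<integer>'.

m = 1291
d = (17, -3);  v_rel = (5, -4),  |v_rel|² = 41
v_rel×d = (5)·(-3) − (-4)·(17) = 53
since m = R²·41 − 53²:  R² = (2809 + 1291) / 41 = 100
R = √100 = 10  ⇒  r_B = 10 − 6 = 4

rB=4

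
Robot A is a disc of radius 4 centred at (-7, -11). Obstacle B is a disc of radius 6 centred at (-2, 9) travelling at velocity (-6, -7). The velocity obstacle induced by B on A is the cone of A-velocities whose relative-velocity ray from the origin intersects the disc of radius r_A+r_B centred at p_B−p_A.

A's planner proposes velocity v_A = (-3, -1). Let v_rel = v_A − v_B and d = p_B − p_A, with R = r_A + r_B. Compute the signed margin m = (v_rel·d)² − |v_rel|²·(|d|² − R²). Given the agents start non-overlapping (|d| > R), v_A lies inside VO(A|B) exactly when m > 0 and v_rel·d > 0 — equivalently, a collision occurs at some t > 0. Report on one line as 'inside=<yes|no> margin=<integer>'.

d = (5, 20),  |d|² = 425;  R = 4+6 = 10,  c = 425−10² = 325
v_rel = (3, 6),  |v_rel|² = 45;  v_rel·d = (3)·(5) + (6)·(20) = 135
45·t² − 270·t + 325 = 0  ⇒  m = 135² − 45·325 = 3600
m = 3600 > 0,  v_rel·d = 135 > 0  ⇒  inside

inside=yes margin=3600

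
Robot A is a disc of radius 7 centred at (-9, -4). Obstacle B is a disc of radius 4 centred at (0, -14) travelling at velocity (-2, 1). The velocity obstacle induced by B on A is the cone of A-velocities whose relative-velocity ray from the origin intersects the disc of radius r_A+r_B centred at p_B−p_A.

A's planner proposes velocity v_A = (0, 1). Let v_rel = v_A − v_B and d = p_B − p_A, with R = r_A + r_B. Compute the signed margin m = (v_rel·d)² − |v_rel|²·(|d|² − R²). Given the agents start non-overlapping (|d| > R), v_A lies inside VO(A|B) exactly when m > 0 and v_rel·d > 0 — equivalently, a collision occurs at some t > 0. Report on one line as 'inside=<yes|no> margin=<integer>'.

d = (9, -10),  |d|² = 181;  R = 7+4 = 11,  c = 181−11² = 60
v_rel = (2, 0),  |v_rel|² = 4;  v_rel·d = (2)·(9) + (0)·(-10) = 18
4·t² − 36·t + 60 = 0  ⇒  m = 18² − 4·60 = 84
m = 84 > 0,  v_rel·d = 18 > 0  ⇒  inside

inside=yes margin=84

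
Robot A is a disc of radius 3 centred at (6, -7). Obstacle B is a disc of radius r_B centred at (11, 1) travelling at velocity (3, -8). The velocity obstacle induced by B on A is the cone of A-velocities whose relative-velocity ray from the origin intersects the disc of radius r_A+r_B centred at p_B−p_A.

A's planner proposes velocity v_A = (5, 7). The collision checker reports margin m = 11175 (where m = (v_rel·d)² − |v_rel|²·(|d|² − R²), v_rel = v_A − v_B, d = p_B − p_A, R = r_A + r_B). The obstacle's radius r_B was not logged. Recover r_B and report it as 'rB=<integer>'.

m = 11175
d = (5, 8);  v_rel = (2, 15),  |v_rel|² = 229
v_rel×d = (2)·(8) − (15)·(5) = -59
since m = R²·229 − (-59)²:  R² = (3481 + 11175) / 229 = 64
R = √64 = 8  ⇒  r_B = 8 − 3 = 5

rB=5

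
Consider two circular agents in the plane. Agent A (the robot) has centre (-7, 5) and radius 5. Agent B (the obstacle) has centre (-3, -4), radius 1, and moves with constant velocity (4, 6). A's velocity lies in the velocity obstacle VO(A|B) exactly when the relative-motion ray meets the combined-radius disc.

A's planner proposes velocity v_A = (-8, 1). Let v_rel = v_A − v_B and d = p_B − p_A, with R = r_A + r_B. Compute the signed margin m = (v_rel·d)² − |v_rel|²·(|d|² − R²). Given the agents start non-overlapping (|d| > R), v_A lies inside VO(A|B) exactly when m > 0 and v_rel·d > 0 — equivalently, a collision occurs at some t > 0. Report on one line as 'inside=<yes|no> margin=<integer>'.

d = (4, -9),  |d|² = 97;  R = 5+1 = 6,  c = 97−6² = 61
v_rel = (-12, -5),  |v_rel|² = 169;  v_rel·d = (-12)·(4) + (-5)·(-9) = -3
169·t² + 6·t + 61 = 0  ⇒  m = (-3)² − 169·61 = -10300
m = -10300 < 0,  v_rel·d = -3 < 0  ⇒  outside

inside=no margin=-10300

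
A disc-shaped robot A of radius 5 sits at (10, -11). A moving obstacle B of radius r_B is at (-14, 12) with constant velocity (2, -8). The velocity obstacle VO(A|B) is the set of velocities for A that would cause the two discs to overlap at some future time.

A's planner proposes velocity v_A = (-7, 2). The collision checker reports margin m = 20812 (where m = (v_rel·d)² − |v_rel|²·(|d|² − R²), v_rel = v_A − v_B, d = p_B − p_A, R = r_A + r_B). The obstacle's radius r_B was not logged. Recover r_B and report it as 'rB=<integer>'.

m = 20812
d = (-24, 23);  v_rel = (-9, 10),  |v_rel|² = 181
v_rel×d = (-9)·(23) − (10)·(-24) = 33
since m = R²·181 − 33²:  R² = (1089 + 20812) / 181 = 121
R = √121 = 11  ⇒  r_B = 11 − 5 = 6

rB=6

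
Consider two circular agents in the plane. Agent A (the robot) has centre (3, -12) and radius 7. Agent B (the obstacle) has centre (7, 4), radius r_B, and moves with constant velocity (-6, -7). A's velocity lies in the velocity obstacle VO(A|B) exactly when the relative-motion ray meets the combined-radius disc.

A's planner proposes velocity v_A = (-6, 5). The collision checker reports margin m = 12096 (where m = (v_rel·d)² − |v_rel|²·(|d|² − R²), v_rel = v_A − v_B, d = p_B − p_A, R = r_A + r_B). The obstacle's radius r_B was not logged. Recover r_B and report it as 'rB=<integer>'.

m = 12096
d = (4, 16);  v_rel = (0, 12),  |v_rel|² = 144
v_rel×d = (0)·(16) − (12)·(4) = -48
since m = R²·144 − (-48)²:  R² = (2304 + 12096) / 144 = 100
R = √100 = 10  ⇒  r_B = 10 − 7 = 3

rB=3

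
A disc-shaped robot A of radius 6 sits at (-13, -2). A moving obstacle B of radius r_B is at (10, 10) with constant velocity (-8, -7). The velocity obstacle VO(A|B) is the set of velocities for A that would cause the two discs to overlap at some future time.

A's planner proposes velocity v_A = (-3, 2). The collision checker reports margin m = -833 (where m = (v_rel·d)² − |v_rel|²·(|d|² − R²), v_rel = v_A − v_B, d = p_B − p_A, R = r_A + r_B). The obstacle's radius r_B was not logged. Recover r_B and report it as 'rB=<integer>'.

m = -833
d = (23, 12);  v_rel = (5, 9),  |v_rel|² = 106
v_rel×d = (5)·(12) − (9)·(23) = -147
since m = R²·106 − (-147)²:  R² = (21609 + -833) / 106 = 196
R = √196 = 14  ⇒  r_B = 14 − 6 = 8

rB=8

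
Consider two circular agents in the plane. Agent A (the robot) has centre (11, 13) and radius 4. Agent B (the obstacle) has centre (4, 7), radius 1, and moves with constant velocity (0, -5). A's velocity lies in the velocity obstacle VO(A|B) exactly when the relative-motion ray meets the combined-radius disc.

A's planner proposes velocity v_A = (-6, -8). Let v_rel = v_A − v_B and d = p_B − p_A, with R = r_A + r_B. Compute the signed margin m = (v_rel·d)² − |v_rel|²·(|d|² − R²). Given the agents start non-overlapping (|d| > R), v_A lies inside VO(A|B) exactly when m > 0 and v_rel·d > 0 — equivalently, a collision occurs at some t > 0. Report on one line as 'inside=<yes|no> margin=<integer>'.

d = (-7, -6),  |d|² = 85;  R = 4+1 = 5,  c = 85−5² = 60
v_rel = (-6, -3),  |v_rel|² = 45;  v_rel·d = (-6)·(-7) + (-3)·(-6) = 60
45·t² − 120·t + 60 = 0  ⇒  m = 60² − 45·60 = 900
m = 900 > 0,  v_rel·d = 60 > 0  ⇒  inside

inside=yes margin=900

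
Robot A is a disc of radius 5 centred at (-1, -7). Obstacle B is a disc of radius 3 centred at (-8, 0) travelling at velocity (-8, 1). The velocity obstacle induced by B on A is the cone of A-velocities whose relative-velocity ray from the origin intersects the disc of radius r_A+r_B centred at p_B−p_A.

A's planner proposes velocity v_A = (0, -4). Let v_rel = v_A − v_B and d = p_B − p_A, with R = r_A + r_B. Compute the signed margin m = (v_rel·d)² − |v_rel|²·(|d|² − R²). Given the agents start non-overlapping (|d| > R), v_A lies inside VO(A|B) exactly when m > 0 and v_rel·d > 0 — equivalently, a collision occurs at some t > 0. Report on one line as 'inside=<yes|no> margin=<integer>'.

d = (-7, 7),  |d|² = 98;  R = 5+3 = 8,  c = 98−8² = 34
v_rel = (8, -5),  |v_rel|² = 89;  v_rel·d = (8)·(-7) + (-5)·(7) = -91
89·t² + 182·t + 34 = 0  ⇒  m = (-91)² − 89·34 = 5255
m = 5255 > 0,  v_rel·d = -91 < 0  ⇒  outside

inside=no margin=5255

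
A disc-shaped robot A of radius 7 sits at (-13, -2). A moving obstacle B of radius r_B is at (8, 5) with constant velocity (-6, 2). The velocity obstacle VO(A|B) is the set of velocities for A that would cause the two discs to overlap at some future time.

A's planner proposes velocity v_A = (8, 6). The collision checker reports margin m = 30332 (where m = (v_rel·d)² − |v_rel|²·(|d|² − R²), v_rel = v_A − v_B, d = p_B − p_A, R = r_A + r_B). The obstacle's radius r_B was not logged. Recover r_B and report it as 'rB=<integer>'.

m = 30332
d = (21, 7);  v_rel = (14, 4),  |v_rel|² = 212
v_rel×d = (14)·(7) − (4)·(21) = 14
since m = R²·212 − 14²:  R² = (196 + 30332) / 212 = 144
R = √144 = 12  ⇒  r_B = 12 − 7 = 5

rB=5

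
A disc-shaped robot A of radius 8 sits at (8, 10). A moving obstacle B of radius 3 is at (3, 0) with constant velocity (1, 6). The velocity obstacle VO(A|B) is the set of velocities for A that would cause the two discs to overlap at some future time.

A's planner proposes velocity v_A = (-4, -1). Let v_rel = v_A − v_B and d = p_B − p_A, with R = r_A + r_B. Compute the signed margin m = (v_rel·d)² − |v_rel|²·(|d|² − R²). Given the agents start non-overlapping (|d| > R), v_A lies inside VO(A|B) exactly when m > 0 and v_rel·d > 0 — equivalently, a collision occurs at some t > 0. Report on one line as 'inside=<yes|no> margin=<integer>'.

d = (-5, -10),  |d|² = 125;  R = 8+3 = 11,  c = 125−11² = 4
v_rel = (-5, -7),  |v_rel|² = 74;  v_rel·d = (-5)·(-5) + (-7)·(-10) = 95
74·t² − 190·t + 4 = 0  ⇒  m = 95² − 74·4 = 8729
m = 8729 > 0,  v_rel·d = 95 > 0  ⇒  inside

inside=yes margin=8729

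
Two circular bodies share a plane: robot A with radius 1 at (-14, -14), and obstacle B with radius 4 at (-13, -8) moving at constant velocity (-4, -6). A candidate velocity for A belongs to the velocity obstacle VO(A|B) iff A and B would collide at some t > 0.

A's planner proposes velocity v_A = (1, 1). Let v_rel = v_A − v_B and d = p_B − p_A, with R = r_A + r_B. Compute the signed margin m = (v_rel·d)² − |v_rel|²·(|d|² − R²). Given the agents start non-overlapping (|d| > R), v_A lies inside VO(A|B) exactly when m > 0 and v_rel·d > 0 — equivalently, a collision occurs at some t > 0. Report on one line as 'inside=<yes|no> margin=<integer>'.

d = (1, 6),  |d|² = 37;  R = 1+4 = 5,  c = 37−5² = 12
v_rel = (5, 7),  |v_rel|² = 74;  v_rel·d = (5)·(1) + (7)·(6) = 47
74·t² − 94·t + 12 = 0  ⇒  m = 47² − 74·12 = 1321
m = 1321 > 0,  v_rel·d = 47 > 0  ⇒  inside

inside=yes margin=1321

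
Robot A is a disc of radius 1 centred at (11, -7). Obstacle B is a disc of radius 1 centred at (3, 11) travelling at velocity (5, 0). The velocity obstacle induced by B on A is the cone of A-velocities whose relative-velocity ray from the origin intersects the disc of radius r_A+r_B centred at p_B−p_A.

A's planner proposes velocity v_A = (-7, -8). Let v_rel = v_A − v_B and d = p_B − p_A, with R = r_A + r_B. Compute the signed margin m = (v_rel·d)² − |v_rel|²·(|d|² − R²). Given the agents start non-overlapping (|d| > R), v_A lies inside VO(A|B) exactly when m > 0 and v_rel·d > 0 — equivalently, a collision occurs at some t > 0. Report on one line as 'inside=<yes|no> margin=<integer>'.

d = (-8, 18),  |d|² = 388;  R = 1+1 = 2,  c = 388−2² = 384
v_rel = (-12, -8),  |v_rel|² = 208;  v_rel·d = (-12)·(-8) + (-8)·(18) = -48
208·t² + 96·t + 384 = 0  ⇒  m = (-48)² − 208·384 = -77568
m = -77568 < 0,  v_rel·d = -48 < 0  ⇒  outside

inside=no margin=-77568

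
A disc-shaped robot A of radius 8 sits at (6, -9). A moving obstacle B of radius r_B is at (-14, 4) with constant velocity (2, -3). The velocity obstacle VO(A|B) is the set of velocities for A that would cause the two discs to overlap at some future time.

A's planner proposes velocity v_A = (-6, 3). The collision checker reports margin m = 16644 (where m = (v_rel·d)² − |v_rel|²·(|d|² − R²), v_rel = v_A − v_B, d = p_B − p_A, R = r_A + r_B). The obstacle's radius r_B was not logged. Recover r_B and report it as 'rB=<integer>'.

m = 16644
d = (-20, 13);  v_rel = (-8, 6),  |v_rel|² = 100
v_rel×d = (-8)·(13) − (6)·(-20) = 16
since m = R²·100 − 16²:  R² = (256 + 16644) / 100 = 169
R = √169 = 13  ⇒  r_B = 13 − 8 = 5

rB=5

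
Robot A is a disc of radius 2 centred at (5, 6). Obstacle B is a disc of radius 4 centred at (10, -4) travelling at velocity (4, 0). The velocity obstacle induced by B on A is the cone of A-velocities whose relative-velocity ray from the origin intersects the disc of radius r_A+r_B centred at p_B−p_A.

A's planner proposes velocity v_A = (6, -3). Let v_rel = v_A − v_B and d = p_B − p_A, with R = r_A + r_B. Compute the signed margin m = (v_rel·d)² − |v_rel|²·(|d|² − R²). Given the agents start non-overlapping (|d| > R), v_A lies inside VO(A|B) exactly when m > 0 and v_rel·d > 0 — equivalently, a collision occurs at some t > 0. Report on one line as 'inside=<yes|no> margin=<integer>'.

d = (5, -10),  |d|² = 125;  R = 2+4 = 6,  c = 125−6² = 89
v_rel = (2, -3),  |v_rel|² = 13;  v_rel·d = (2)·(5) + (-3)·(-10) = 40
13·t² − 80·t + 89 = 0  ⇒  m = 40² − 13·89 = 443
m = 443 > 0,  v_rel·d = 40 > 0  ⇒  inside

inside=yes margin=443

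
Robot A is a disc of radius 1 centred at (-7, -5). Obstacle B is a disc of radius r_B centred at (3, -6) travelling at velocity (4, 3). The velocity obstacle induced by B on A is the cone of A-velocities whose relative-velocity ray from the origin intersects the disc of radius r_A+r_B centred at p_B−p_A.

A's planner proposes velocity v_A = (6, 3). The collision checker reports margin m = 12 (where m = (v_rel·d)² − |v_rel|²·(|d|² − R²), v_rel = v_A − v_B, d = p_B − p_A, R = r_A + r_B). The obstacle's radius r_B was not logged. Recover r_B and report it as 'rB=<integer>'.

m = 12
d = (10, -1);  v_rel = (2, 0),  |v_rel|² = 4
v_rel×d = (2)·(-1) − (0)·(10) = -2
since m = R²·4 − (-2)²:  R² = (4 + 12) / 4 = 4
R = √4 = 2  ⇒  r_B = 2 − 1 = 1

rB=1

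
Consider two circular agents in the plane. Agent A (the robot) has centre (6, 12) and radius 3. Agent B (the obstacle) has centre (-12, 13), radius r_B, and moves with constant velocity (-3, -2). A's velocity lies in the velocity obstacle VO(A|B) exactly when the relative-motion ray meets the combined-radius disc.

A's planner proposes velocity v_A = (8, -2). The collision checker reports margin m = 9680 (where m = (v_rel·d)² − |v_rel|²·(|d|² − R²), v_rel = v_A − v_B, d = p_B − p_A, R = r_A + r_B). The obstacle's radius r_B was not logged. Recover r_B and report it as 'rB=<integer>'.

m = 9680
d = (-18, 1);  v_rel = (11, 0),  |v_rel|² = 121
v_rel×d = (11)·(1) − (0)·(-18) = 11
since m = R²·121 − 11²:  R² = (121 + 9680) / 121 = 81
R = √81 = 9  ⇒  r_B = 9 − 3 = 6

rB=6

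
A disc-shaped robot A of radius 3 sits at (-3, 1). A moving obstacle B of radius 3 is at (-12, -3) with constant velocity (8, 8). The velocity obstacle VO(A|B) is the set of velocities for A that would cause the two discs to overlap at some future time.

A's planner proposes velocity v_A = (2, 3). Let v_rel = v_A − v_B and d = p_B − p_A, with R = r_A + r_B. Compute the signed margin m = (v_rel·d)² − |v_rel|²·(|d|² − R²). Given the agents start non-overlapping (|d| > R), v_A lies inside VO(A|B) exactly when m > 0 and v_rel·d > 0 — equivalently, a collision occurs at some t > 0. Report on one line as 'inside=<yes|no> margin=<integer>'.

d = (-9, -4),  |d|² = 97;  R = 3+3 = 6,  c = 97−6² = 61
v_rel = (-6, -5),  |v_rel|² = 61;  v_rel·d = (-6)·(-9) + (-5)·(-4) = 74
61·t² − 148·t + 61 = 0  ⇒  m = 74² − 61·61 = 1755
m = 1755 > 0,  v_rel·d = 74 > 0  ⇒  inside

inside=yes margin=1755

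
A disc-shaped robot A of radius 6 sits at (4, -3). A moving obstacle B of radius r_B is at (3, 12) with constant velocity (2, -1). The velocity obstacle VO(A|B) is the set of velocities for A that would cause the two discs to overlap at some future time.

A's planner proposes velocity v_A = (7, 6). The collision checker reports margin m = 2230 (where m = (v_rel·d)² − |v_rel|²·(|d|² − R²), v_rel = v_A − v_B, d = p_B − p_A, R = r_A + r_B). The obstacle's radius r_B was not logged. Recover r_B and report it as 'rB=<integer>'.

m = 2230
d = (-1, 15);  v_rel = (5, 7),  |v_rel|² = 74
v_rel×d = (5)·(15) − (7)·(-1) = 82
since m = R²·74 − 82²:  R² = (6724 + 2230) / 74 = 121
R = √121 = 11  ⇒  r_B = 11 − 6 = 5

rB=5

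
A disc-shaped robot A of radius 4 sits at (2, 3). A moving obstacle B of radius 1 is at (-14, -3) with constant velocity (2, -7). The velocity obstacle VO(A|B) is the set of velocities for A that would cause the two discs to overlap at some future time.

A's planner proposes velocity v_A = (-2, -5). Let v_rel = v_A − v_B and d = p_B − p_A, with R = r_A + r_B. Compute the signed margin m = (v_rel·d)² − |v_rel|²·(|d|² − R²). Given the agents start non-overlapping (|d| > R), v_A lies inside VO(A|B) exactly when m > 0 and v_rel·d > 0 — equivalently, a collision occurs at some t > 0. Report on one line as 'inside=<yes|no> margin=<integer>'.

d = (-16, -6),  |d|² = 292;  R = 4+1 = 5,  c = 292−5² = 267
v_rel = (-4, 2),  |v_rel|² = 20;  v_rel·d = (-4)·(-16) + (2)·(-6) = 52
20·t² − 104·t + 267 = 0  ⇒  m = 52² − 20·267 = -2636
m = -2636 < 0,  v_rel·d = 52 > 0  ⇒  outside

inside=no margin=-2636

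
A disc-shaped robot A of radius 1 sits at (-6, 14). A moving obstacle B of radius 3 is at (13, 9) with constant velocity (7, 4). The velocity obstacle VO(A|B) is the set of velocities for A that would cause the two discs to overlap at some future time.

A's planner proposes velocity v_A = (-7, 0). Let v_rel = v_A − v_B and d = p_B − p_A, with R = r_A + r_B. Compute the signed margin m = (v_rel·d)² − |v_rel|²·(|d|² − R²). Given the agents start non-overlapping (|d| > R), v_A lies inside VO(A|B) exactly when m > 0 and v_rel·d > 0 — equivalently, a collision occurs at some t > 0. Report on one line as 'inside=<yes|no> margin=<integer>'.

d = (19, -5),  |d|² = 386;  R = 1+3 = 4,  c = 386−4² = 370
v_rel = (-14, -4),  |v_rel|² = 212;  v_rel·d = (-14)·(19) + (-4)·(-5) = -246
212·t² + 492·t + 370 = 0  ⇒  m = (-246)² − 212·370 = -17924
m = -17924 < 0,  v_rel·d = -246 < 0  ⇒  outside

inside=no margin=-17924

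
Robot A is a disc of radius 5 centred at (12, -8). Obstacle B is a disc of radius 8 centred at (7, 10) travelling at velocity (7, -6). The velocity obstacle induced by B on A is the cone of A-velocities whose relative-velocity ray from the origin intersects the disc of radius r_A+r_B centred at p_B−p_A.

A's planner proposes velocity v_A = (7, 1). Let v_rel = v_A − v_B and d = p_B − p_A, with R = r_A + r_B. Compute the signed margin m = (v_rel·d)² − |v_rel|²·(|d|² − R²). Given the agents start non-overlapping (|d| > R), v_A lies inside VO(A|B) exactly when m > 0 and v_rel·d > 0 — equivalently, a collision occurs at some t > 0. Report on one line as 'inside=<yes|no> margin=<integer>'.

d = (-5, 18),  |d|² = 349;  R = 5+8 = 13,  c = 349−13² = 180
v_rel = (0, 7),  |v_rel|² = 49;  v_rel·d = (0)·(-5) + (7)·(18) = 126
49·t² − 252·t + 180 = 0  ⇒  m = 126² − 49·180 = 7056
m = 7056 > 0,  v_rel·d = 126 > 0  ⇒  inside

inside=yes margin=7056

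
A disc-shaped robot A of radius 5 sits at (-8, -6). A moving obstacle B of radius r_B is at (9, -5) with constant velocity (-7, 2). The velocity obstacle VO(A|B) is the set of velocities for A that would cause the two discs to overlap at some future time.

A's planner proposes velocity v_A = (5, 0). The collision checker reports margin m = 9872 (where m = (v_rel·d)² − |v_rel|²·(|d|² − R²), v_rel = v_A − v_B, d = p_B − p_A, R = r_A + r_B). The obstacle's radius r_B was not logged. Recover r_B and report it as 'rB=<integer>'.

m = 9872
d = (17, 1);  v_rel = (12, -2),  |v_rel|² = 148
v_rel×d = (12)·(1) − (-2)·(17) = 46
since m = R²·148 − 46²:  R² = (2116 + 9872) / 148 = 81
R = √81 = 9  ⇒  r_B = 9 − 5 = 4

rB=4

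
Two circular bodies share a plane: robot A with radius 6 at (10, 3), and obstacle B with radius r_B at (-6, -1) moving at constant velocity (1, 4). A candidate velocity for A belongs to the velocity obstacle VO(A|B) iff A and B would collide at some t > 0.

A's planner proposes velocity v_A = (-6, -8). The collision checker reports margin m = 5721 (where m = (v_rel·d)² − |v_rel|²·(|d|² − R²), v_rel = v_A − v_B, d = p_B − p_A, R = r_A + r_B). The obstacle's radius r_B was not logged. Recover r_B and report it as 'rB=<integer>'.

m = 5721
d = (-16, -4);  v_rel = (-7, -12),  |v_rel|² = 193
v_rel×d = (-7)·(-4) − (-12)·(-16) = -164
since m = R²·193 − (-164)²:  R² = (26896 + 5721) / 193 = 169
R = √169 = 13  ⇒  r_B = 13 − 6 = 7

rB=7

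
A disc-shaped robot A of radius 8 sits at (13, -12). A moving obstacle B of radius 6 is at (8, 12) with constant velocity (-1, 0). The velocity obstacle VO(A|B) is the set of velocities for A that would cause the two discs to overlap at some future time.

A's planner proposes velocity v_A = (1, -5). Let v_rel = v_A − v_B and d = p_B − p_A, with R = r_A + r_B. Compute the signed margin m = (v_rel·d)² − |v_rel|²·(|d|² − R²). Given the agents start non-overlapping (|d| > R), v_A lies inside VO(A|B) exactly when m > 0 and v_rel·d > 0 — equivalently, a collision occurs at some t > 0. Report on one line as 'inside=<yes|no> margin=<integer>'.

d = (-5, 24),  |d|² = 601;  R = 8+6 = 14,  c = 601−14² = 405
v_rel = (2, -5),  |v_rel|² = 29;  v_rel·d = (2)·(-5) + (-5)·(24) = -130
29·t² + 260·t + 405 = 0  ⇒  m = (-130)² − 29·405 = 5155
m = 5155 > 0,  v_rel·d = -130 < 0  ⇒  outside

inside=no margin=5155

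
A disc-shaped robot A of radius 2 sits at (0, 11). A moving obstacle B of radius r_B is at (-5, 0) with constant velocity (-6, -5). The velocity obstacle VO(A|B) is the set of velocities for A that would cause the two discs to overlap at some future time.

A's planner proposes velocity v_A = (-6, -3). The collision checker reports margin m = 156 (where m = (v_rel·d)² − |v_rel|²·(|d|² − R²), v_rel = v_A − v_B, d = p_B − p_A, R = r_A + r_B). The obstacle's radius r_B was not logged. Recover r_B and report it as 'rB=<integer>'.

m = 156
d = (-5, -11);  v_rel = (0, 2),  |v_rel|² = 4
v_rel×d = (0)·(-11) − (2)·(-5) = 10
since m = R²·4 − 10²:  R² = (100 + 156) / 4 = 64
R = √64 = 8  ⇒  r_B = 8 − 2 = 6

rB=6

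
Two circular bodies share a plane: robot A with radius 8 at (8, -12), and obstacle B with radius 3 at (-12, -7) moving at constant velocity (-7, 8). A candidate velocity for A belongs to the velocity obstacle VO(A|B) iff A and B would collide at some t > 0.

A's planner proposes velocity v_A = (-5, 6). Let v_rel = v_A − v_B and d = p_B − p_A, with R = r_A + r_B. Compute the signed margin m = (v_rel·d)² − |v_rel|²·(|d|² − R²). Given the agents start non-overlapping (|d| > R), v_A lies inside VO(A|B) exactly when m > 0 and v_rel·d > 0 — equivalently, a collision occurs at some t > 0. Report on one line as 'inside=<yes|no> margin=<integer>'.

d = (-20, 5),  |d|² = 425;  R = 8+3 = 11,  c = 425−11² = 304
v_rel = (2, -2),  |v_rel|² = 8;  v_rel·d = (2)·(-20) + (-2)·(5) = -50
8·t² + 100·t + 304 = 0  ⇒  m = (-50)² − 8·304 = 68
m = 68 > 0,  v_rel·d = -50 < 0  ⇒  outside

inside=no margin=68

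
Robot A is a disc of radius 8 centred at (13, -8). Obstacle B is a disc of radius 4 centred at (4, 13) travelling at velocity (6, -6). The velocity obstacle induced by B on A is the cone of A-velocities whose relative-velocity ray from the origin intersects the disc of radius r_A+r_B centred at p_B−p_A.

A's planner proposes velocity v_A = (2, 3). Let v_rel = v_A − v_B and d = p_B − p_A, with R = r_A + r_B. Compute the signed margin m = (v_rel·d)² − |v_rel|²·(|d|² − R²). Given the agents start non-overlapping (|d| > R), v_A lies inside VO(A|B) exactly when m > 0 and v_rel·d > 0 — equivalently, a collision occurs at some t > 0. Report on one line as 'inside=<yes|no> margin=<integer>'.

d = (-9, 21),  |d|² = 522;  R = 8+4 = 12,  c = 522−12² = 378
v_rel = (-4, 9),  |v_rel|² = 97;  v_rel·d = (-4)·(-9) + (9)·(21) = 225
97·t² − 450·t + 378 = 0  ⇒  m = 225² − 97·378 = 13959
m = 13959 > 0,  v_rel·d = 225 > 0  ⇒  inside

inside=yes margin=13959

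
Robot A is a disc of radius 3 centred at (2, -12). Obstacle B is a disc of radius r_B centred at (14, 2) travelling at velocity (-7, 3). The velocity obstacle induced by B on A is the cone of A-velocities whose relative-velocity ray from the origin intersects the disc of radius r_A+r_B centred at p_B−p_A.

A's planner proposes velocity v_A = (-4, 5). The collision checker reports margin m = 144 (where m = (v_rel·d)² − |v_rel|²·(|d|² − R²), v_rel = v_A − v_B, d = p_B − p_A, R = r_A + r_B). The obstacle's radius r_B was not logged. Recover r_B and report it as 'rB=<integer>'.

m = 144
d = (12, 14);  v_rel = (3, 2),  |v_rel|² = 13
v_rel×d = (3)·(14) − (2)·(12) = 18
since m = R²·13 − 18²:  R² = (324 + 144) / 13 = 36
R = √36 = 6  ⇒  r_B = 6 − 3 = 3

rB=3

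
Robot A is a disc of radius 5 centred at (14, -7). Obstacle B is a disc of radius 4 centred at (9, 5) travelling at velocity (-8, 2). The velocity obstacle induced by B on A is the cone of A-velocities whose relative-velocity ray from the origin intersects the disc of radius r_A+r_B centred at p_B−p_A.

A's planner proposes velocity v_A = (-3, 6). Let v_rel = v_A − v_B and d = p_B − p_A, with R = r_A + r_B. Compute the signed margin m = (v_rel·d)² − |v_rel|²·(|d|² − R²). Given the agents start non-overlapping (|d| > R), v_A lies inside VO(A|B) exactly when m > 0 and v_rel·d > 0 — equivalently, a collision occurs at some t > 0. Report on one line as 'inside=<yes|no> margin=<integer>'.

d = (-5, 12),  |d|² = 169;  R = 5+4 = 9,  c = 169−9² = 88
v_rel = (5, 4),  |v_rel|² = 41;  v_rel·d = (5)·(-5) + (4)·(12) = 23
41·t² − 46·t + 88 = 0  ⇒  m = 23² − 41·88 = -3079
m = -3079 < 0,  v_rel·d = 23 > 0  ⇒  outside

inside=no margin=-3079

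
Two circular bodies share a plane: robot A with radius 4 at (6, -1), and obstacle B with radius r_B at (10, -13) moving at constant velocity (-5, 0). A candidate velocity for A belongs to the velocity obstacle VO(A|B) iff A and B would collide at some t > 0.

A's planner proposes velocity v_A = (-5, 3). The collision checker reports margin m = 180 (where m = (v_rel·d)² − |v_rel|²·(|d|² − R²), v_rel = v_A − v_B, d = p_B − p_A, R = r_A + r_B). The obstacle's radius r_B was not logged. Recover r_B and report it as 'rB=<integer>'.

m = 180
d = (4, -12);  v_rel = (0, 3),  |v_rel|² = 9
v_rel×d = (0)·(-12) − (3)·(4) = -12
since m = R²·9 − (-12)²:  R² = (144 + 180) / 9 = 36
R = √36 = 6  ⇒  r_B = 6 − 4 = 2

rB=2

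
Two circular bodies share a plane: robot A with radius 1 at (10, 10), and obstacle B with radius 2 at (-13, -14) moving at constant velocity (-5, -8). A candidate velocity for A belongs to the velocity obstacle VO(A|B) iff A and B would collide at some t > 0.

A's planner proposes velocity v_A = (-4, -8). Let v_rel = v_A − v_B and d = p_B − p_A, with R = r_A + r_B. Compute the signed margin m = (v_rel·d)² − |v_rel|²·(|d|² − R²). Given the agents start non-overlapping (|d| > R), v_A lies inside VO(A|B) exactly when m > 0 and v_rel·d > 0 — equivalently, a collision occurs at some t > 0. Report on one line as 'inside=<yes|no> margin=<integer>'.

d = (-23, -24),  |d|² = 1105;  R = 1+2 = 3,  c = 1105−3² = 1096
v_rel = (1, 0),  |v_rel|² = 1;  v_rel·d = (1)·(-23) + (0)·(-24) = -23
1·t² + 46·t + 1096 = 0  ⇒  m = (-23)² − 1·1096 = -567
m = -567 < 0,  v_rel·d = -23 < 0  ⇒  outside

inside=no margin=-567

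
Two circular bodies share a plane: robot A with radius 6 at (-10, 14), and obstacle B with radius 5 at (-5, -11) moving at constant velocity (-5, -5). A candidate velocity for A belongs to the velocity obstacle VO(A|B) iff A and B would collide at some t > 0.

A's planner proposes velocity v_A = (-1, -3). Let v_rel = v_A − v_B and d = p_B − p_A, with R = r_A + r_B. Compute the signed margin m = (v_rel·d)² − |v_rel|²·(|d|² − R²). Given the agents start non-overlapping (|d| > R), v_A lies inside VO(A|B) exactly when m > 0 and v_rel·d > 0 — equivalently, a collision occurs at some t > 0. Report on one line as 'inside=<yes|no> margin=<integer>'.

d = (5, -25),  |d|² = 650;  R = 6+5 = 11,  c = 650−11² = 529
v_rel = (4, 2),  |v_rel|² = 20;  v_rel·d = (4)·(5) + (2)·(-25) = -30
20·t² + 60·t + 529 = 0  ⇒  m = (-30)² − 20·529 = -9680
m = -9680 < 0,  v_rel·d = -30 < 0  ⇒  outside

inside=no margin=-9680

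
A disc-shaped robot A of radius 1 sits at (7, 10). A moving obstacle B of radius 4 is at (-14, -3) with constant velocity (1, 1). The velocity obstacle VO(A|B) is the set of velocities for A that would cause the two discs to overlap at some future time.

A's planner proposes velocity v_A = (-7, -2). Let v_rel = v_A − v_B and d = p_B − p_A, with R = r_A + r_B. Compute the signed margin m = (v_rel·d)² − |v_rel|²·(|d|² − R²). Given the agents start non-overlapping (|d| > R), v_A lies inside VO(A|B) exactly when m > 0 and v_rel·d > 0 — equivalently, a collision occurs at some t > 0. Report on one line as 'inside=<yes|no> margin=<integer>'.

d = (-21, -13),  |d|² = 610;  R = 1+4 = 5,  c = 610−5² = 585
v_rel = (-8, -3),  |v_rel|² = 73;  v_rel·d = (-8)·(-21) + (-3)·(-13) = 207
73·t² − 414·t + 585 = 0  ⇒  m = 207² − 73·585 = 144
m = 144 > 0,  v_rel·d = 207 > 0  ⇒  inside

inside=yes margin=144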